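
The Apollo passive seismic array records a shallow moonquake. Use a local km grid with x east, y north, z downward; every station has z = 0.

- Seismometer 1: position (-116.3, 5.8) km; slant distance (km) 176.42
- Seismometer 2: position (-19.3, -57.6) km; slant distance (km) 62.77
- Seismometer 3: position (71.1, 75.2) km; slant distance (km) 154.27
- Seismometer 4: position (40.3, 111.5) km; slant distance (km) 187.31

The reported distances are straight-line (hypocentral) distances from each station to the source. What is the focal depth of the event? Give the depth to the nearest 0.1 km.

depth ≈ 10.7 km

Each station gives a sphere (x−x_i)² + (y−y_i)² + z² = d_i² (stations at z=0).
Subtracting the Seismometer 1 sphere from Seismometer 2 and Seismometer 3: z² cancels, leaving linear equations in x and y:
194.0 x − 126.8 y = 17314.86
374.8 x + 138.8 y = 4475.70
Solving: x ≈ 39.903, y ≈ -75.503 km (keep extra digits for the depth step; rounded: 39.9, -75.5).
Then from the Seismometer 1 sphere: z² = 176.42² − (x + 116.3)² − (y − 5.8)² with x = 39.903, y = -75.503, so z ≈ 10.699 ≈ 10.7 km.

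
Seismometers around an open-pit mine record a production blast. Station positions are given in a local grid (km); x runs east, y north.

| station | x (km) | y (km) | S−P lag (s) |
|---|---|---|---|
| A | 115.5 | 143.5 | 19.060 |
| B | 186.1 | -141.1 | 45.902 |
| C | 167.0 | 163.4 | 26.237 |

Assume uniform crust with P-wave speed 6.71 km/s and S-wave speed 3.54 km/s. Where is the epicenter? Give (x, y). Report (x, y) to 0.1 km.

x ≈ -26.6 km, y ≈ 129.2 km

Distance from S−P lag: d = Δt · v_P v_S / (v_P − v_S) = Δt · (6.71·3.54)/(6.71−3.54) ≈ 7.4932·Δt.
So d_A = 142.82, d_B = 343.95, d_C = 196.60 km.
Circle about each station: (x − 115.5)² + (y − 143.5)² = 142.82²; (x − 186.1)² + (y + 141.1)² = 343.95²; (x − 167.0)² + (y − 163.4)² = 196.60².
Subtracting pairs of circle equations eliminates x²+y² and gives linear equations (the radical axes):
141.2 x − 569.2 y = -77294.13
103.0 x + 39.8 y = 2402.05
Solving the 2×2 system: x ≈ -26.6, y ≈ 129.2 km.
Check against A (with the unrounded x, y): √((x − 115.5)²+(y − 143.5)²) = 142.82 ≈ 142.82 km. ✓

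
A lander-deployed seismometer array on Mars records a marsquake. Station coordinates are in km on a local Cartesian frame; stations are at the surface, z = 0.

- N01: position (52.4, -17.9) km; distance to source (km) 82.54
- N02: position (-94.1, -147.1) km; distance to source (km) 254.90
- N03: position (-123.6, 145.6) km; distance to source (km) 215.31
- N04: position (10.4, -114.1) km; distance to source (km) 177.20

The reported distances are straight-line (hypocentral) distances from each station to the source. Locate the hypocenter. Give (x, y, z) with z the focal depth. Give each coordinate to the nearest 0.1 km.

x ≈ 62.3 km, y ≈ 48.3 km, depth ≈ 48.3 km

Each station gives a sphere (x−x_i)² + (y−y_i)² + z² = d_i² (stations at z=0).
Subtracting the N01 sphere from N02 and N03: z² cancels, leaving linear equations in x and y:
-293.0 x − 258.4 y = -30734.11
-352.0 x + 327.0 y = -6135.39
Solving: x ≈ 62.299, y ≈ 48.299 km (keep extra digits for the depth step; rounded: 62.3, 48.3).
Then from the N01 sphere: z² = 82.54² − (x − 52.4)² − (y + 17.9)² with x = 62.299, y = 48.299, so z ≈ 48.297 ≈ 48.3 km.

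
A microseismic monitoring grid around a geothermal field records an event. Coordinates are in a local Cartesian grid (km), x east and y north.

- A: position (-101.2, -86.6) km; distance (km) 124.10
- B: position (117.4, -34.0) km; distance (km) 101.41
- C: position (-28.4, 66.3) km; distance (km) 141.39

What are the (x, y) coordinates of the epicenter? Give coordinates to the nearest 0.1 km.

Circle about each station: (x + 101.2)² + (y + 86.6)² = 124.10²; (x − 117.4)² + (y + 34.0)² = 101.41²; (x + 28.4)² + (y − 66.3)² = 141.39².
Subtracting the A equation from the B and C equations removes the quadratic terms:
437.2 x + 105.2 y = 2314.58
145.6 x + 305.8 y = -17129.07
Solving the 2×2 system: x ≈ 21.2, y ≈ -66.1 km.

21.2 km east, -66.1 km north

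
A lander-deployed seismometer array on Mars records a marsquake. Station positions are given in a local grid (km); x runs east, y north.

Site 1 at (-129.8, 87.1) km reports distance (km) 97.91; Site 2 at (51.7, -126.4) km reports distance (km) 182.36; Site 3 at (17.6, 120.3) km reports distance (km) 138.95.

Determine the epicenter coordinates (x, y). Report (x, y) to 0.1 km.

-68.2 km east, 11.0 km north

Circle about each station: (x + 129.8)² + (y − 87.1)² = 97.91²; (x − 51.7)² + (y + 126.4)² = 182.36²; (x − 17.6)² + (y − 120.3)² = 138.95².
Subtracting the Site 1 equation from the Site 2 and Site 3 equations removes the quadratic terms:
363.0 x − 427.0 y = -29453.40
294.8 x + 66.4 y = -19373.33
Solving the 2×2 system: x ≈ -68.2, y ≈ 11.0 km.
Check against Site 1 (with the unrounded x, y): √((x + 129.8)²+(y − 87.1)²) = 97.91 ≈ 97.91 km. ✓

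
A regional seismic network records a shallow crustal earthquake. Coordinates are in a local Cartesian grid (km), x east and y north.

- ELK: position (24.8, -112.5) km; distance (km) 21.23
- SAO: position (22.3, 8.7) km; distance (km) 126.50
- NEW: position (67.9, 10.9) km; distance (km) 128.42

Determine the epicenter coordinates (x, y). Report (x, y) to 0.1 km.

x ≈ 45.8 km, y ≈ -115.6 km

Circle about each station: (x − 24.8)² + (y + 112.5)² = 21.23²; (x − 22.3)² + (y − 8.7)² = 126.50²; (x − 67.9)² + (y − 10.9)² = 128.42².
Subtracting pairs of circle equations eliminates x²+y² and gives linear equations (the radical axes):
-5.0 x + 242.4 y = -28249.85
86.2 x + 246.8 y = -24583.05
Solving the 2×2 system: x ≈ 45.8, y ≈ -115.6 km.
Check against ELK (with the unrounded x, y): √((x − 24.8)²+(y + 112.5)²) = 21.21 ≈ 21.23 km. ✓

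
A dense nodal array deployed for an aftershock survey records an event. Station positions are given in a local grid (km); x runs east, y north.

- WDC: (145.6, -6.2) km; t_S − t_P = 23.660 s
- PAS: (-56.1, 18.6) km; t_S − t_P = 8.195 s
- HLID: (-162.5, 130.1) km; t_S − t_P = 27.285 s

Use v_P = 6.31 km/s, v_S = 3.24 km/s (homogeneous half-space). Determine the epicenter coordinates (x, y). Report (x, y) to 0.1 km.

Distance from S−P lag: d = Δt · v_P v_S / (v_P − v_S) = Δt · (6.31·3.24)/(6.31−3.24) ≈ 6.6594·Δt.
So d_WDC = 157.56, d_PAS = 54.57, d_HLID = 181.70 km.
Circle about each station: (x − 145.6)² + (y + 6.2)² = 157.56²; (x + 56.1)² + (y − 18.6)² = 54.57²; (x + 162.5)² + (y − 130.1)² = 181.70².
Subtracting the WDC equation from the PAS and HLID equations removes the quadratic terms:
-403.4 x + 49.6 y = 4102.64
-616.2 x + 272.6 y = 13904.72
Solving the 2×2 system: x ≈ -5.4, y ≈ 38.8 km.
Check against WDC (with the unrounded x, y): √((x − 145.6)²+(y + 6.2)²) = 157.56 ≈ 157.56 km. ✓

x ≈ -5.4 km, y ≈ 38.8 km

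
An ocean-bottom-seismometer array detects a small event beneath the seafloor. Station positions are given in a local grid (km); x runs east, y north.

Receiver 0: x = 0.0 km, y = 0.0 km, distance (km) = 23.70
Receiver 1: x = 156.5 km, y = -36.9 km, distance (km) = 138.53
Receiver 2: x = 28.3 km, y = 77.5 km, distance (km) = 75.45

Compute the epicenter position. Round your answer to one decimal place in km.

Circle about each station: x² + y² = 23.70²; (x − 156.5)² + (y + 36.9)² = 138.53²; (x − 28.3)² + (y − 77.5)² = 75.45².
Subtracting the Receiver 0 equation from the Receiver 1 and Receiver 2 equations removes the quadratic terms:
313.0 x − 73.8 y = 7224.99
56.6 x + 155.0 y = 1676.13
Solving the 2×2 system: x ≈ 23.6, y ≈ 2.2 km.

23.6 km east, 2.2 km north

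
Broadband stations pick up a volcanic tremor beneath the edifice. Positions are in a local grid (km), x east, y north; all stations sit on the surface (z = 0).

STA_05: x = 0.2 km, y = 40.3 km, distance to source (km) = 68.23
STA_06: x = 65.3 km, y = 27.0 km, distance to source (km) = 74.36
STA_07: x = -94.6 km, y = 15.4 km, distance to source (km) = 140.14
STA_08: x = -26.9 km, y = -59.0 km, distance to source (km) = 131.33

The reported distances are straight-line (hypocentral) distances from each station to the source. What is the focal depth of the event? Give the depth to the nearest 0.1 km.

z ≈ 62.3 km

Each station gives a sphere (x−x_i)² + (y−y_i)² + z² = d_i² (stations at z=0).
Subtracting the STA_05 sphere from STA_06 and STA_07: z² cancels, leaving linear equations in x and y:
130.2 x − 26.6 y = 2494.88
-189.6 x − 49.8 y = -7421.70
Solving: x ≈ 27.904, y ≈ 42.792 km (keep extra digits for the depth step; rounded: 27.9, 42.8).
Then from the STA_05 sphere: z² = 68.23² − (x − 0.2)² − (y − 40.3)² with x = 27.904, y = 42.792, so z ≈ 62.303 ≈ 62.3 km.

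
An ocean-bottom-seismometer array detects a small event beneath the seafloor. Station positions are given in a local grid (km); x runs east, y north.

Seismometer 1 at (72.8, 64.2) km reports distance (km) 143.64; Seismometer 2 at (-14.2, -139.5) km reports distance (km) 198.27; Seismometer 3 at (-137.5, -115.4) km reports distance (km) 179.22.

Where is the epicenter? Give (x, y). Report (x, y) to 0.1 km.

-70.2 km east, 50.7 km north

Circle about each station: (x − 72.8)² + (y − 64.2)² = 143.64²; (x + 14.2)² + (y + 139.5)² = 198.27²; (x + 137.5)² + (y + 115.4)² = 179.22².
Subtracting pairs of circle equations eliminates x²+y² and gives linear equations (the radical axes):
-174.0 x − 407.4 y = -8438.13
-420.6 x − 359.2 y = 11314.57
Solving the 2×2 system: x ≈ -70.2, y ≈ 50.7 km.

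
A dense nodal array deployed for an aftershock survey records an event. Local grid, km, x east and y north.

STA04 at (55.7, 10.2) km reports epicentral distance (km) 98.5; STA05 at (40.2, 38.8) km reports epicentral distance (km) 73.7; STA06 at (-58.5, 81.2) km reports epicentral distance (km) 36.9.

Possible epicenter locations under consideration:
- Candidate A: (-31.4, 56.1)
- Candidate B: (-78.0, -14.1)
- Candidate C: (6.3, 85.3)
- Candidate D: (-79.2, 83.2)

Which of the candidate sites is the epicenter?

Candidate A

For each candidate, compare |candidate − station| to the reported distance:
Candidate A: residuals STA04 0.0, STA05 0.0, STA06 0.0 → max 0.0 km
Candidate B: residuals STA04 37.4, STA05 55.8, STA06 60.4 → max 60.4 km
Candidate C: residuals STA04 8.6, STA05 16.2, STA06 28.0 → max 28.0 km
Candidate D: residuals STA04 54.9, STA05 53.7, STA06 16.1 → max 54.9 km
Only Candidate A has all residuals ≈ 0.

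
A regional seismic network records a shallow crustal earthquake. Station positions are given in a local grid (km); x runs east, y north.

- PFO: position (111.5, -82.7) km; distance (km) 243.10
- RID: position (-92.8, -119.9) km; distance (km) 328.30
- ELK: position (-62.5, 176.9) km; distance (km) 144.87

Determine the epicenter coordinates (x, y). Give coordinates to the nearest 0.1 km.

Circle about each station: (x − 111.5)² + (y + 82.7)² = 243.10²; (x + 92.8)² + (y + 119.9)² = 328.30²; (x + 62.5)² + (y − 176.9)² = 144.87².
Subtracting the PFO equation from the RID and ELK equations removes the quadratic terms:
-408.6 x − 74.4 y = -44966.97
-348.0 x + 519.2 y = 54038.61
Solving the 2×2 system: x ≈ 81.2, y ≈ 158.5 km.

x ≈ 81.2 km, y ≈ 158.5 km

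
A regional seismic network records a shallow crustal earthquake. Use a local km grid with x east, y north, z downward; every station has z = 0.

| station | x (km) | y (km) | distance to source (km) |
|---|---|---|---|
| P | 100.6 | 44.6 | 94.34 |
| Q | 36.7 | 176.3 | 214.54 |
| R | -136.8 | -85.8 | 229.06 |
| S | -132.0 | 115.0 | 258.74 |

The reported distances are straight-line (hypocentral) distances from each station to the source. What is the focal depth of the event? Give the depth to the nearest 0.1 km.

57.3 km

Each station gives a sphere (x−x_i)² + (y−y_i)² + z² = d_i² (stations at z=0).
Subtracting the P sphere from Q and R: z² cancels, leaving linear equations in x and y:
-127.8 x + 263.4 y = -16808.32
-474.8 x − 260.8 y = -29602.09
Solving: x ≈ 76.903, y ≈ -26.500 km (keep extra digits for the depth step; rounded: 76.9, -26.5).
Then from the P sphere: z² = 94.34² − (x − 100.6)² − (y − 44.6)² with x = 76.903, y = -26.500, so z ≈ 57.300 ≈ 57.3 km.
Check against S (with the unrounded solution): distance 258.74 ≈ 258.74 km. ✓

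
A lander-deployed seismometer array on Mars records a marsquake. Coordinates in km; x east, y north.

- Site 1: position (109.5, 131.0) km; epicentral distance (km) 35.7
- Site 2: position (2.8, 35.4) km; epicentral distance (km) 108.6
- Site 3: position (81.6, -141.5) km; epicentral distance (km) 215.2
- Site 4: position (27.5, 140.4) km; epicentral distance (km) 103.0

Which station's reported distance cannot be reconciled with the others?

Solve using three stations at a time. Using Site 2, Site 3, Site 4 (subtract circle equations pairwise → linear system) gives (x, y) ≈ (104.9, 72.4).
Distances from that point to each station vs reported:
  Site 1: calculated 58.7 vs reported 35.7 → residual 23.0 km
  Site 2: calculated 108.6 vs reported 108.6 → residual 0.0 km
  Site 3: calculated 215.2 vs reported 215.2 → residual 0.0 km
  Site 4: calculated 103.0 vs reported 103.0 → residual 0.0 km
Site 2, Site 3, Site 4 are mutually consistent (residuals ≈ 0); Site 1 is off by 23.0 km.

Site 1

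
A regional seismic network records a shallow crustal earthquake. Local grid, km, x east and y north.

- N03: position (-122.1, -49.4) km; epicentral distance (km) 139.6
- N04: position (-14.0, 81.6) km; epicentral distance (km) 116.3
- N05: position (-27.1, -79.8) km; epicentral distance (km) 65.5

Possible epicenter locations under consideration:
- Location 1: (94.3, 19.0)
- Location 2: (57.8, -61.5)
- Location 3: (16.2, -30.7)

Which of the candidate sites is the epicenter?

Location 3

For each candidate, compare |candidate − station| to the reported distance:
Location 1: residuals N03 87.4, N04 8.8, N05 91.0 → max 91.0 km
Location 2: residuals N03 40.7, N04 43.8, N05 21.3 → max 43.8 km
Location 3: residuals N03 0.0, N04 0.0, N05 0.0 → max 0.0 km
Only Location 3 has all residuals ≈ 0.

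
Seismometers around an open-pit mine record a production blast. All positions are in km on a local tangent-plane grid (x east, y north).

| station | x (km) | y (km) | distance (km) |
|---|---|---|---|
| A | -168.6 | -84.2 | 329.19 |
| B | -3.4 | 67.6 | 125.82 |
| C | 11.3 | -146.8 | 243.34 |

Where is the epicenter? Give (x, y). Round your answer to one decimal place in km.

x ≈ 122.4 km, y ≈ 69.7 km

Circle about each station: (x + 168.6)² + (y + 84.2)² = 329.19²; (x + 3.4)² + (y − 67.6)² = 125.82²; (x − 11.3)² + (y + 146.8)² = 243.34².
Subtracting pairs of circle equations eliminates x²+y² and gives linear equations (the radical axes):
330.4 x + 303.6 y = 61601.10
359.8 x − 125.2 y = 35314.03
Solving the 2×2 system: x ≈ 122.4, y ≈ 69.7 km.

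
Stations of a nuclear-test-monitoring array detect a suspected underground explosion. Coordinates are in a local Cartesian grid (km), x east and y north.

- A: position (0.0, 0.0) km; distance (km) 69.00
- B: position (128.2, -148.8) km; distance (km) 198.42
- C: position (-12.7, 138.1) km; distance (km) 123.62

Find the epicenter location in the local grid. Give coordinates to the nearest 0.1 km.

x ≈ 58.3 km, y ≈ 36.9 km

Circle about each station: x² + y² = 69.00²; (x − 128.2)² + (y + 148.8)² = 198.42²; (x + 12.7)² + (y − 138.1)² = 123.62².
Subtracting the A equation from the B and C equations removes the quadratic terms:
256.4 x − 297.6 y = 3967.18
-25.4 x + 276.2 y = 8712.00
Solving the 2×2 system: x ≈ 58.3, y ≈ 36.9 km.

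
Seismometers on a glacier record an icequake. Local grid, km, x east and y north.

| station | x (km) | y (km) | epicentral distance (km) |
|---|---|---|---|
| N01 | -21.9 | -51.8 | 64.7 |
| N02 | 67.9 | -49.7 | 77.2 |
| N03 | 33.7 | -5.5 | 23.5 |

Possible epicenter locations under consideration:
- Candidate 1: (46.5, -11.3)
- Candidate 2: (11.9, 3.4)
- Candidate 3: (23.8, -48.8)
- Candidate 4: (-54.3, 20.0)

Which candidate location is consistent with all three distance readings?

Candidate 2

For each candidate, compare |candidate − station| to the reported distance:
Candidate 1: residuals N01 14.8, N02 33.2, N03 9.4 → max 33.2 km
Candidate 2: residuals N01 0.0, N02 0.0, N03 0.0 → max 0.0 km
Candidate 3: residuals N01 18.9, N02 33.1, N03 20.9 → max 33.1 km
Candidate 4: residuals N01 14.1, N02 63.5, N03 68.1 → max 68.1 km
Only Candidate 2 has all residuals ≈ 0.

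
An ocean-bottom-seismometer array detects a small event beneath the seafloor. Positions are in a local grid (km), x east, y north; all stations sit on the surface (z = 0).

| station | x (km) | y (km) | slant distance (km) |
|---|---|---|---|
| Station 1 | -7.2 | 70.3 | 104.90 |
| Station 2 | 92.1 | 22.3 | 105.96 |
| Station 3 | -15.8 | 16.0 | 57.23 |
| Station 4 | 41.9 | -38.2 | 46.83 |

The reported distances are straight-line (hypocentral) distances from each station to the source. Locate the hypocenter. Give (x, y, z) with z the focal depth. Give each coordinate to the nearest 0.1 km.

Each station gives a sphere (x−x_i)² + (y−y_i)² + z² = d_i² (stations at z=0).
Subtracting the Station 1 sphere from Station 2 and Station 3: z² cancels, leaving linear equations in x and y:
198.6 x − 96.0 y = 3762.26
-17.2 x − 108.6 y = 3240.45
Solving: x ≈ 4.199, y ≈ -30.503 km (keep extra digits for the depth step; rounded: 4.2, -30.5).
Then from the Station 1 sphere: z² = 104.90² − (x + 7.2)² − (y − 70.3)² with x = 4.199, y = -30.503, so z ≈ 26.699 ≈ 26.7 km.
Check against Station 4 (with the unrounded solution): distance 46.83 ≈ 46.83 km. ✓

(4.2, -30.5, 26.7)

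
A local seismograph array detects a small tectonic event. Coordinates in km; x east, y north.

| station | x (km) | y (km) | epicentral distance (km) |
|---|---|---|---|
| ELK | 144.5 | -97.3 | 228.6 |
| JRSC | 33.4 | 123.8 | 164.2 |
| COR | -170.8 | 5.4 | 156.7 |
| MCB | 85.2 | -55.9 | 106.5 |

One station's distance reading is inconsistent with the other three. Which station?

ELK

Solve using three stations at a time. Using JRSC, COR, MCB (subtract circle equations pairwise → linear system) gives (x, y) ≈ (-18.6, -32.0).
Distances from that point to each station vs reported:
  ELK: calculated 175.7 vs reported 228.6 → residual 52.9 km
  JRSC: calculated 164.2 vs reported 164.2 → residual 0.0 km
  COR: calculated 156.7 vs reported 156.7 → residual 0.0 km
  MCB: calculated 106.5 vs reported 106.5 → residual 0.0 km
JRSC, COR, MCB are mutually consistent (residuals ≈ 0); ELK is off by 52.9 km.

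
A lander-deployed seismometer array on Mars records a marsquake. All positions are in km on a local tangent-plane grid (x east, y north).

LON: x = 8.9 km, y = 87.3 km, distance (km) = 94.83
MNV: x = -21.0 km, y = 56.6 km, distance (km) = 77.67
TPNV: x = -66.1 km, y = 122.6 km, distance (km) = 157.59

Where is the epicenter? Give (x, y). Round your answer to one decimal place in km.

24.7 km east, -6.2 km north

Circle about each station: (x − 8.9)² + (y − 87.3)² = 94.83²; (x + 21.0)² + (y − 56.6)² = 77.67²; (x + 66.1)² + (y − 122.6)² = 157.59².
Subtracting the LON equation from the MNV and TPNV equations removes the quadratic terms:
-59.8 x − 61.4 y = -1095.84
-150.0 x + 70.6 y = -4142.41
Solving the 2×2 system: x ≈ 24.7, y ≈ -6.2 km.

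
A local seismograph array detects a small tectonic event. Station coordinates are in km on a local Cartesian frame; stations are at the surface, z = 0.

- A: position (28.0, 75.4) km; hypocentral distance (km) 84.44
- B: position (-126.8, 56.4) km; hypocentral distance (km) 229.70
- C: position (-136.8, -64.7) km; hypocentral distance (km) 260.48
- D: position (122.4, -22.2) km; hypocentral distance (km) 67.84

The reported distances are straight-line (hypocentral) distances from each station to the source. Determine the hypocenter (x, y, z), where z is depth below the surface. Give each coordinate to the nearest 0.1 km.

x ≈ 101.3 km, y ≈ 38.9 km, depth ≈ 20.6 km

Each station gives a sphere (x−x_i)² + (y−y_i)² + z² = d_i² (stations at z=0).
Subtracting the A sphere from B and C: z² cancels, leaving linear equations in x and y:
-309.6 x − 38.0 y = -32841.94
-329.6 x − 280.2 y = -44288.55
Solving: x ≈ 101.305, y ≈ 38.896 km (keep extra digits for the depth step; rounded: 101.3, 38.9).
Then from the A sphere: z² = 84.44² − (x − 28.0)² − (y − 75.4)² with x = 101.305, y = 38.896, so z ≈ 20.590 ≈ 20.6 km.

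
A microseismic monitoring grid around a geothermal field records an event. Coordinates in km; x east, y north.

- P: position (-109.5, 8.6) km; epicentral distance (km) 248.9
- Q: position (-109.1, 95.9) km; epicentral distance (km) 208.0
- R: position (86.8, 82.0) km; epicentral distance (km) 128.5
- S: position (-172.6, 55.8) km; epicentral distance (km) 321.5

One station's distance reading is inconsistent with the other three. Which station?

Q

Solve using three stations at a time. Using P, R, S (subtract circle equations pairwise → linear system) gives (x, y) ≈ (135.2, -37.1).
Distances from that point to each station vs reported:
  P: calculated 249.0 vs reported 248.9 → residual 0.1 km
  Q: calculated 278.2 vs reported 208.0 → residual 70.2 km
  R: calculated 128.6 vs reported 128.5 → residual 0.1 km
  S: calculated 321.5 vs reported 321.5 → residual 0.0 km
P, R, S are mutually consistent (residuals ≈ 0); Q is off by 70.2 km.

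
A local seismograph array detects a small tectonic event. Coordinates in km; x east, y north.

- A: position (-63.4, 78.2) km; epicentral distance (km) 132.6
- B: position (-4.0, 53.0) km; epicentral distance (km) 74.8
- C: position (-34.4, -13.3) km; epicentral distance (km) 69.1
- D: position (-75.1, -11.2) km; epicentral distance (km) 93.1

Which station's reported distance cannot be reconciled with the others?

D

Solve using three stations at a time. Using A, B, C (subtract circle equations pairwise → linear system) gives (x, y) ≈ (34.7, -11.0).
Distances from that point to each station vs reported:
  A: calculated 132.6 vs reported 132.6 → residual 0.0 km
  B: calculated 74.8 vs reported 74.8 → residual 0.0 km
  C: calculated 69.1 vs reported 69.1 → residual 0.0 km
  D: calculated 109.8 vs reported 93.1 → residual 16.7 km
A, B, C are mutually consistent (residuals ≈ 0); D is off by 16.7 km.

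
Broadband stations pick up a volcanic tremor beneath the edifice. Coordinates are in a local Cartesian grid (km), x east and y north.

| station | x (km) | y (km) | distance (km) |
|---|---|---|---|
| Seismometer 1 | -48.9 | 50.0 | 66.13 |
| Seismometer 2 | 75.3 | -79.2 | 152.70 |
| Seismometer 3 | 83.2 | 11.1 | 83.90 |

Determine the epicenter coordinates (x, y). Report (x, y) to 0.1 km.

x ≈ 16.2 km, y ≈ 61.6 km

Circle about each station: (x + 48.9)² + (y − 50.0)² = 66.13²; (x − 75.3)² + (y + 79.2)² = 152.70²; (x − 83.2)² + (y − 11.1)² = 83.90².
Subtracting the Seismometer 1 equation from the Seismometer 2 and Seismometer 3 equations removes the quadratic terms:
248.4 x − 258.4 y = -11892.59
264.2 x − 77.8 y = -511.79
Solving the 2×2 system: x ≈ 16.2, y ≈ 61.6 km.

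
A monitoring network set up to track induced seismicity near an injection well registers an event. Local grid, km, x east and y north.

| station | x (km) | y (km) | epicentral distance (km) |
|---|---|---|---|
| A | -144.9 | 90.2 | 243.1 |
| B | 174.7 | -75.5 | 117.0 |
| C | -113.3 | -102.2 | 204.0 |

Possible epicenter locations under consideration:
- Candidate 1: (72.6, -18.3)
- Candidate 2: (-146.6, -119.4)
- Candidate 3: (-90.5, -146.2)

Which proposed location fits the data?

For each candidate, compare |candidate − station| to the reported distance:
Candidate 1: residuals A 0.0, B 0.0, C 0.0 → max 0.0 km
Candidate 2: residuals A 33.5, B 207.3, C 166.5 → max 207.3 km
Candidate 3: residuals A 0.5, B 157.5, C 154.4 → max 157.5 km
Only Candidate 1 has all residuals ≈ 0.

Candidate 1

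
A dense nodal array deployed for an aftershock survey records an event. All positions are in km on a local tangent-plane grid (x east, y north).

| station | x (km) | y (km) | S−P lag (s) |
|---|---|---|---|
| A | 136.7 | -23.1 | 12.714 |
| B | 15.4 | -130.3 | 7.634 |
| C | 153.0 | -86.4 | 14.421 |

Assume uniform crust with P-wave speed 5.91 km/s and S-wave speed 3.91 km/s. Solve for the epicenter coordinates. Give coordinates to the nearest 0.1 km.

x ≈ -8.5 km, y ≈ -45.4 km

Distance from S−P lag: d = Δt · v_P v_S / (v_P − v_S) = Δt · (5.91·3.91)/(5.91−3.91) ≈ 11.5541·Δt.
So d_A = 146.90, d_B = 88.20, d_C = 166.62 km.
Circle about each station: (x − 136.7)² + (y + 23.1)² = 146.90²; (x − 15.4)² + (y + 130.3)² = 88.20²; (x − 153.0)² + (y + 86.4)² = 166.62².
Subtracting the A equation from the B and C equations removes the quadratic terms:
-242.6 x − 214.4 y = 11795.12
32.6 x − 126.6 y = 5470.85
Solving the 2×2 system: x ≈ -8.5, y ≈ -45.4 km.
Check against A (with the unrounded x, y): √((x − 136.7)²+(y + 23.1)²) = 146.90 ≈ 146.90 km. ✓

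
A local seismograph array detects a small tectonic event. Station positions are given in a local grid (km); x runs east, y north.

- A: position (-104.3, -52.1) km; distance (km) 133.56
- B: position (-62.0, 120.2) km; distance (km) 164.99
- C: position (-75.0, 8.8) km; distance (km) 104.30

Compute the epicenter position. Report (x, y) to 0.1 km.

(25.3, -19.8)

Circle about each station: (x + 104.3)² + (y + 52.1)² = 133.56²; (x + 62.0)² + (y − 120.2)² = 164.99²; (x + 75.0)² + (y − 8.8)² = 104.30².
Subtracting the A equation from the B and C equations removes the quadratic terms:
84.6 x + 344.6 y = -4684.29
58.6 x + 121.8 y = -930.68
Solving the 2×2 system: x ≈ 25.3, y ≈ -19.8 km.
Check against A (with the unrounded x, y): √((x + 104.3)²+(y + 52.1)²) = 133.53 ≈ 133.56 km. ✓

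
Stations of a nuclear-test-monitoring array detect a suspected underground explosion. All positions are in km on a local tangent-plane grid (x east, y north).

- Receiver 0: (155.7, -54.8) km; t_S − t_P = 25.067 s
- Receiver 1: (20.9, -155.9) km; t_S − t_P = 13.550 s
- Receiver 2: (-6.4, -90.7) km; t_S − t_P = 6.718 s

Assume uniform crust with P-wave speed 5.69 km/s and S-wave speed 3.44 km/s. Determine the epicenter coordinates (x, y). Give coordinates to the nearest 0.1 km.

Distance from S−P lag: d = Δt · v_P v_S / (v_P − v_S) = Δt · (5.69·3.44)/(5.69−3.44) ≈ 8.6994·Δt.
So d_Receiver 0 = 218.07, d_Receiver 1 = 117.88, d_Receiver 2 = 58.44 km.
Circle about each station: (x − 155.7)² + (y + 54.8)² = 218.07²; (x − 20.9)² + (y + 155.9)² = 117.88²; (x + 6.4)² + (y + 90.7)² = 58.44².
Subtracting pairs of circle equations eliminates x²+y² and gives linear equations (the radical axes):
-269.6 x − 202.2 y = 31154.92
-324.2 x − 71.8 y = 25161.21
Solving the 2×2 system: x ≈ -61.7, y ≈ -71.8 km.

(-61.7, -71.8)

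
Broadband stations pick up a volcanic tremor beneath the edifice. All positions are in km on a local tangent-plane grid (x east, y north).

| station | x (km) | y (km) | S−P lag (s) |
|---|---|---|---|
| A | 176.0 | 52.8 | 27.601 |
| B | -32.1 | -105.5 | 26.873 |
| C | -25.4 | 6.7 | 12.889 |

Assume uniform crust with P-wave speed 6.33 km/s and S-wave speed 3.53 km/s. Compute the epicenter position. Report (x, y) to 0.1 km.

Distance from S−P lag: d = Δt · v_P v_S / (v_P − v_S) = Δt · (6.33·3.53)/(6.33−3.53) ≈ 7.9803·Δt.
So d_A = 220.26, d_B = 214.46, d_C = 102.86 km.
Circle about each station: (x − 176.0)² + (y − 52.8)² = 220.26²; (x + 32.1)² + (y + 105.5)² = 214.46²; (x + 25.4)² + (y − 6.7)² = 102.86².
Subtracting the A equation from the B and C equations removes the quadratic terms:
-416.2 x − 316.6 y = -19081.80
-402.8 x − 92.2 y = 4860.50
Solving the 2×2 system: x ≈ -37.0, y ≈ 108.9 km.

-37.0 km east, 108.9 km north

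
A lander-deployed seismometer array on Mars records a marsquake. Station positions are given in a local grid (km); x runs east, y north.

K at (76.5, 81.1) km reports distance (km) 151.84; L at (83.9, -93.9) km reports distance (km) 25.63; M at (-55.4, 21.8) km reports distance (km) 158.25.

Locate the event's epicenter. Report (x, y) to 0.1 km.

(73.0, -70.7)

Circle about each station: (x − 76.5)² + (y − 81.1)² = 151.84²; (x − 83.9)² + (y + 93.9)² = 25.63²; (x + 55.4)² + (y − 21.8)² = 158.25².
Subtracting the K equation from the L and M equations removes the quadratic terms:
14.8 x − 350.0 y = 25825.45
-263.8 x − 118.6 y = -10872.74
Solving the 2×2 system: x ≈ 73.0, y ≈ -70.7 km.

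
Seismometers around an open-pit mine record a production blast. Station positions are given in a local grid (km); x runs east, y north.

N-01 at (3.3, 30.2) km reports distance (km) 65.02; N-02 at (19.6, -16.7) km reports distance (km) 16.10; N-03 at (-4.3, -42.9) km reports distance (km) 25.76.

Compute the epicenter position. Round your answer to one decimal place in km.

(19.4, -32.8)

Circle about each station: (x − 3.3)² + (y − 30.2)² = 65.02²; (x − 19.6)² + (y + 16.7)² = 16.10²; (x + 4.3)² + (y + 42.9)² = 25.76².
Subtracting pairs of circle equations eliminates x²+y² and gives linear equations (the radical axes):
32.6 x − 93.8 y = 3708.51
-15.2 x − 146.2 y = 4499.99
Solving the 2×2 system: x ≈ 19.4, y ≈ -32.8 km.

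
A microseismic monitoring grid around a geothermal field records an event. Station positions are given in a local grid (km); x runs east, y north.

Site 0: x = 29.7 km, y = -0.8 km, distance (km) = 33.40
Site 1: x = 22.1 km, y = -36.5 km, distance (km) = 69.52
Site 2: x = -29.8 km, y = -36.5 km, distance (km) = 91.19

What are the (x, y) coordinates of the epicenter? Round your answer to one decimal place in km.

29.7 km east, 32.6 km north

Circle about each station: (x − 29.7)² + (y + 0.8)² = 33.40²; (x − 22.1)² + (y + 36.5)² = 69.52²; (x + 29.8)² + (y + 36.5)² = 91.19².
Subtracting the Site 0 equation from the Site 1 and Site 2 equations removes the quadratic terms:
-15.2 x − 71.4 y = -2779.54
-119.0 x − 71.4 y = -5862.50
Solving the 2×2 system: x ≈ 29.7, y ≈ 32.6 km.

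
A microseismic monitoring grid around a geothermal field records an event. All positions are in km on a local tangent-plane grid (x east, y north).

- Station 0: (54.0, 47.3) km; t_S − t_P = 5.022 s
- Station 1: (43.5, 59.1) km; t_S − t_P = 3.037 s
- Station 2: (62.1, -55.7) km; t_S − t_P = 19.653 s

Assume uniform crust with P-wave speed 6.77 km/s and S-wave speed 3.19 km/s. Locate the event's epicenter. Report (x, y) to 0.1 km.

x ≈ 25.3 km, y ≈ 57.0 km

Distance from S−P lag: d = Δt · v_P v_S / (v_P − v_S) = Δt · (6.77·3.19)/(6.77−3.19) ≈ 6.0325·Δt.
So d_Station 0 = 30.30, d_Station 1 = 18.32, d_Station 2 = 118.56 km.
Circle about each station: (x − 54.0)² + (y − 47.3)² = 30.30²; (x − 43.5)² + (y − 59.1)² = 18.32²; (x − 62.1)² + (y + 55.7)² = 118.56².
Subtracting the Station 0 equation from the Station 1 and Station 2 equations removes the quadratic terms:
-21.0 x + 23.6 y = 814.24
16.2 x − 206.0 y = -11332.77
Solving the 2×2 system: x ≈ 25.3, y ≈ 57.0 km.
Check against Station 0 (with the unrounded x, y): √((x − 54.0)²+(y − 47.3)²) = 30.31 ≈ 30.30 km. ✓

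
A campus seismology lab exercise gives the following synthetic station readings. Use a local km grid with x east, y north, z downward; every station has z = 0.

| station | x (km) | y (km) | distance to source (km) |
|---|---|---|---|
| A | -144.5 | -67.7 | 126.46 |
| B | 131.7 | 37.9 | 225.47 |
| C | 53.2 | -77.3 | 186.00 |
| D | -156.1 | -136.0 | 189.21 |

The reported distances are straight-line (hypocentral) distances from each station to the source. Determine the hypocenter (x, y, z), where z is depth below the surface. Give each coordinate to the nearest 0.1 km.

Each station gives a sphere (x−x_i)² + (y−y_i)² + z² = d_i² (stations at z=0).
Subtracting the A sphere from B and C: z² cancels, leaving linear equations in x and y:
552.4 x + 211.2 y = -41526.83
395.4 x − 19.2 y = -35261.88
Solving: x ≈ -87.602, y ≈ 32.502 km (keep extra digits for the depth step; rounded: -87.6, 32.5).
Then from the A sphere: z² = 126.46² − (x + 144.5)² − (y + 67.7)² with x = -87.602, y = 32.502, so z ≈ 52.099 ≈ 52.1 km.

(-87.6, 32.5, 52.1)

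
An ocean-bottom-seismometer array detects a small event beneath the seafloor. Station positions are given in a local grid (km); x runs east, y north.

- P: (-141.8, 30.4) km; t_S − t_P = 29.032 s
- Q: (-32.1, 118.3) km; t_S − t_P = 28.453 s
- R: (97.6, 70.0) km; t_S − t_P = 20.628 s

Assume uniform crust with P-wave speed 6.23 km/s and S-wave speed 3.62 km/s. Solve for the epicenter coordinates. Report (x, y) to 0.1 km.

68.8 km east, -105.9 km north

Distance from S−P lag: d = Δt · v_P v_S / (v_P − v_S) = Δt · (6.23·3.62)/(6.23−3.62) ≈ 8.6408·Δt.
So d_P = 250.86, d_Q = 245.86, d_R = 178.24 km.
Circle about each station: (x + 141.8)² + (y − 30.4)² = 250.86²; (x + 32.1)² + (y − 118.3)² = 245.86²; (x − 97.6)² + (y − 70.0)² = 178.24².
Subtracting pairs of circle equations eliminates x²+y² and gives linear equations (the radical axes):
219.4 x + 175.8 y = -3522.50
478.8 x + 79.2 y = 24555.60
Solving the 2×2 system: x ≈ 68.8, y ≈ -105.9 km.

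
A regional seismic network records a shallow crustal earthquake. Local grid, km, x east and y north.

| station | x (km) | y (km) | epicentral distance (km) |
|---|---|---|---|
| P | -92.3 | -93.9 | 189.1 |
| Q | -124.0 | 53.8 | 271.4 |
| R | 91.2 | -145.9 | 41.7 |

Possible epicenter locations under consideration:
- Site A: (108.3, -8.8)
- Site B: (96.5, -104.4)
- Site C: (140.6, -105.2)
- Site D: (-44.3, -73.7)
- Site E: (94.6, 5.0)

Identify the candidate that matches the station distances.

Site B

For each candidate, compare |candidate − station| to the reported distance:
Site A: residuals P 28.8, Q 30.8, R 96.5 → max 96.5 km
Site B: residuals P 0.0, Q 0.0, R 0.1 → max 0.1 km
Site C: residuals P 44.1, Q 37.3, R 22.3 → max 44.1 km
Site D: residuals P 137.0, Q 121.0, R 111.8 → max 137.0 km
Site E: residuals P 22.4, Q 47.4, R 109.2 → max 109.2 km
Only Site B has all residuals ≈ 0.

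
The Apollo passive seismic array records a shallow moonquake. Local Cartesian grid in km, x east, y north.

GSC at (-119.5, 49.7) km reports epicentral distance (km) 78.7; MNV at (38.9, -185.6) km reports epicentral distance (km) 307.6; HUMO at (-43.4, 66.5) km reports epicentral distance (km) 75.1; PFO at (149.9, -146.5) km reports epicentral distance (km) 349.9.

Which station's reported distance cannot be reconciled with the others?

GSC

Solve using three stations at a time. Using MNV, HUMO, PFO (subtract circle equations pairwise → linear system) gives (x, y) ≈ (-117.3, 79.4).
Distances from that point to each station vs reported:
  GSC: calculated 29.7 vs reported 78.7 → residual 49.0 km
  MNV: calculated 307.6 vs reported 307.6 → residual 0.0 km
  HUMO: calculated 75.0 vs reported 75.1 → residual 0.1 km
  PFO: calculated 349.9 vs reported 349.9 → residual 0.0 km
MNV, HUMO, PFO are mutually consistent (residuals ≈ 0); GSC is off by 49.0 km.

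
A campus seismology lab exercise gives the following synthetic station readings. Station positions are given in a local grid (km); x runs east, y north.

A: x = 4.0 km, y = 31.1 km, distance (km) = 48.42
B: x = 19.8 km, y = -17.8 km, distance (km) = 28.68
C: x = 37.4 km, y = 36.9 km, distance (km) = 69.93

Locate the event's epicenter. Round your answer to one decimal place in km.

Circle about each station: (x − 4.0)² + (y − 31.1)² = 48.42²; (x − 19.8)² + (y + 17.8)² = 28.68²; (x − 37.4)² + (y − 36.9)² = 69.93².
Subtracting the A equation from the B and C equations removes the quadratic terms:
31.6 x − 97.8 y = 1247.62
66.8 x + 11.6 y = -768.55
Solving the 2×2 system: x ≈ -8.8, y ≈ -15.6 km.
Check against A (with the unrounded x, y): √((x − 4.0)²+(y − 31.1)²) = 48.42 ≈ 48.42 km. ✓

(-8.8, -15.6)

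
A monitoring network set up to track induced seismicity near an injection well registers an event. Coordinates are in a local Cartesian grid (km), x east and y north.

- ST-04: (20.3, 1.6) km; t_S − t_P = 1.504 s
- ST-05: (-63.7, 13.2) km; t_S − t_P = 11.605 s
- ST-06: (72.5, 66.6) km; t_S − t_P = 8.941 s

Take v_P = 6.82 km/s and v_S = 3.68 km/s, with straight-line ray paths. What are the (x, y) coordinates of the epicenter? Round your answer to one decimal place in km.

29.0 km east, 9.9 km north

Distance from S−P lag: d = Δt · v_P v_S / (v_P − v_S) = Δt · (6.82·3.68)/(6.82−3.68) ≈ 7.9929·Δt.
So d_ST-04 = 12.02, d_ST-05 = 92.76, d_ST-06 = 71.46 km.
Circle about each station: (x − 20.3)² + (y − 1.6)² = 12.02²; (x + 63.7)² + (y − 13.2)² = 92.76²; (x − 72.5)² + (y − 66.6)² = 71.46².
Subtracting pairs of circle equations eliminates x²+y² and gives linear equations (the radical axes):
-168.0 x + 23.2 y = -4642.66
104.4 x + 130.0 y = 4315.11
Solving the 2×2 system: x ≈ 29.0, y ≈ 9.9 km.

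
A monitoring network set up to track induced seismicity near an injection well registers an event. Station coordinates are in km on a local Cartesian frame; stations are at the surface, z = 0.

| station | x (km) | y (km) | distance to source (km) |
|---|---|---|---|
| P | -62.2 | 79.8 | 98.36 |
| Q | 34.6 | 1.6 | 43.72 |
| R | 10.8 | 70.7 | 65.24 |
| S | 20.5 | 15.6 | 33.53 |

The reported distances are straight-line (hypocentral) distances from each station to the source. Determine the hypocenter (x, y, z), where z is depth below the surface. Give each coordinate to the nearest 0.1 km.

Each station gives a sphere (x−x_i)² + (y−y_i)² + z² = d_i² (stations at z=0).
Subtracting the P sphere from Q and R: z² cancels, leaving linear equations in x and y:
193.6 x − 156.4 y = -1273.91
146.0 x − 18.2 y = 296.68
Solving: x ≈ 3.603, y ≈ 12.606 km (keep extra digits for the depth step; rounded: 3.6, 12.6).
Then from the P sphere: z² = 98.36² − (x + 62.2)² − (y − 79.8)² with x = 3.603, y = 12.606, so z ≈ 28.803 ≈ 28.8 km.

(3.6, 12.6, 28.8)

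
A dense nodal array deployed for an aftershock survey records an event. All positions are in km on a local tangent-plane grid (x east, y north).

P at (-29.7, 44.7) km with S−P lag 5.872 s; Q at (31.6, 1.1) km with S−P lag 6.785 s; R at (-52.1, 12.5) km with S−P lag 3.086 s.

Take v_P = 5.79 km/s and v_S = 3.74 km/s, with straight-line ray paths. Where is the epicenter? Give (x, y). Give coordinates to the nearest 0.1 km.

-37.8 km east, -16.8 km north

Distance from S−P lag: d = Δt · v_P v_S / (v_P − v_S) = Δt · (5.79·3.74)/(5.79−3.74) ≈ 10.5632·Δt.
So d_P = 62.03, d_Q = 71.67, d_R = 32.60 km.
Circle about each station: (x + 29.7)² + (y − 44.7)² = 62.03²; (x − 31.6)² + (y − 1.1)² = 71.67²; (x + 52.1)² + (y − 12.5)² = 32.60².
Subtracting pairs of circle equations eliminates x²+y² and gives linear equations (the radical axes):
122.6 x − 87.2 y = -3169.28
-44.8 x − 64.4 y = 2775.44
Solving the 2×2 system: x ≈ -37.8, y ≈ -16.8 km.
Check against P (with the unrounded x, y): √((x + 29.7)²+(y − 44.7)²) = 62.03 ≈ 62.03 km. ✓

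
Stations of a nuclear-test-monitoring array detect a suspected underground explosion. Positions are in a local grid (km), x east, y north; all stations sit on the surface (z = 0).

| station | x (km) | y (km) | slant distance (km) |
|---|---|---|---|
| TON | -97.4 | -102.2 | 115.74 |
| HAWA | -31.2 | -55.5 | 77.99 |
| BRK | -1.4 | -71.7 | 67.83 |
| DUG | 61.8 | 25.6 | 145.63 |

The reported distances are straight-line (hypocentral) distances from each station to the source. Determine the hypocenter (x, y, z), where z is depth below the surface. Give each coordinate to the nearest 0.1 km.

x ≈ -3.8 km, y ≈ -86.3 km, depth ≈ 66.2 km

Each station gives a sphere (x−x_i)² + (y−y_i)² + z² = d_i² (stations at z=0).
Subtracting the TON sphere from HAWA and BRK: z² cancels, leaving linear equations in x and y:
132.4 x + 93.4 y = -8564.60
192.0 x + 61.0 y = -5993.91
Solving: x ≈ -3.794, y ≈ -86.321 km (keep extra digits for the depth step; rounded: -3.8, -86.3).
Then from the TON sphere: z² = 115.74² − (x + 97.4)² − (y + 102.2)² with x = -3.794, y = -86.321, so z ≈ 66.193 ≈ 66.2 km.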